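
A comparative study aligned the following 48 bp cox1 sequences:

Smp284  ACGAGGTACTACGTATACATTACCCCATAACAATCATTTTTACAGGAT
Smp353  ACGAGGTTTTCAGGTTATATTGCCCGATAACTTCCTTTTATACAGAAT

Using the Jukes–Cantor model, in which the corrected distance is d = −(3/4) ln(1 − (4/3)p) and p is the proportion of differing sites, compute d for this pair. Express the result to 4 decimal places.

Mismatches occur at site 8 (A/T), site 9 (C/T), site 11 (A/C), site 12 (C/A), site 14 (T/G), site 15 (A/T), site 18 (C/T), site 22 (A/G), site 26 (C/G), site 32 (A/T), site 33 (A/T), site 34 (T/C), site 36 (A/T), site 40 (T/A), site 46 (G/A).
p = 15/48 = 0.312500.
d = −0.75 · ln(1 − (4/3)·0.312500) = −0.75 · ln(0.583333) = −0.75 · (-0.538997) = 0.4042.

0.4042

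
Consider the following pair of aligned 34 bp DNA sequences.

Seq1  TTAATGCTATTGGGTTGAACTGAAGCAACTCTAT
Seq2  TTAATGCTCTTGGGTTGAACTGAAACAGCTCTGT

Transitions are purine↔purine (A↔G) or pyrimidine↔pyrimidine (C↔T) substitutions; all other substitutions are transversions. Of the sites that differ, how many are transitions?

Mismatches occur at site 9 (A↔C, transversion), site 25 (G↔A, transition), site 28 (A↔G, transition), site 33 (A↔G, transition).
Of the 4 differences, 3 transitions and 1 transversion, so the answer is 3.

3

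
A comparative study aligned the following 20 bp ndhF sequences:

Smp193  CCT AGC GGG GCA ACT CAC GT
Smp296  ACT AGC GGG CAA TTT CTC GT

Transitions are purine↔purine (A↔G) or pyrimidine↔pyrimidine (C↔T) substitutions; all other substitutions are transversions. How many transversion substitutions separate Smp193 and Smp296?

5

Differing sites — 1:C/A (Tv); 10:G/C (Tv); 11:C/A (Tv); 13:A/T (Tv); 14:C/T (Ti); 17:A/T (Tv).
Of the 6 differences, 1 transition and 5 transversions, so the answer is 5.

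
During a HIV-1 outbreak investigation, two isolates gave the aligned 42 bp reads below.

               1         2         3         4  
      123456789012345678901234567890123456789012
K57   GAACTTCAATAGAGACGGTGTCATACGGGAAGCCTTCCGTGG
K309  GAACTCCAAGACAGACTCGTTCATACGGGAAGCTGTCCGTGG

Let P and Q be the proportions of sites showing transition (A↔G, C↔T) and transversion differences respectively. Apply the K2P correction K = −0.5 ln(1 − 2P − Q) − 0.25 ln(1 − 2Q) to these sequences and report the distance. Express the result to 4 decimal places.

0.2532

Differing sites — 6:T/C (Ti); 10:T/G (Tv); 12:G/C (Tv); 17:G/T (Tv); 18:G/C (Tv); 19:T/G (Tv); 20:G/T (Tv); 34:C/T (Ti); 35:T/G (Tv).
Of the 9 differences, 2 transitions and 7 transversions over 42 sites: P = 2/42 = 0.047619, Q = 7/42 = 0.166667.
d = −0.5·ln(0.738095) − 0.25·ln(0.666666) = −0.5·(-0.303683) − 0.25·(-0.405466) = 0.2532.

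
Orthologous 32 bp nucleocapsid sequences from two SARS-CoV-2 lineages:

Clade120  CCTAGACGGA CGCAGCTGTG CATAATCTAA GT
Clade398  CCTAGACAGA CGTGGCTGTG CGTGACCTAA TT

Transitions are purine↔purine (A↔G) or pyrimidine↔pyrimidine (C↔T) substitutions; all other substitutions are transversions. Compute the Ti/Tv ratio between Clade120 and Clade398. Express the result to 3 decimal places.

6.000

Differing sites — 8:G/A (Ti); 13:C/T (Ti); 14:A/G (Ti); 22:A/G (Ti); 24:A/G (Ti); 26:T/C (Ti); 31:G/T (Tv).
Of the 7 differences, 6 transitions and 1 transversion, so Ti/Tv = 6/1 = 6.000.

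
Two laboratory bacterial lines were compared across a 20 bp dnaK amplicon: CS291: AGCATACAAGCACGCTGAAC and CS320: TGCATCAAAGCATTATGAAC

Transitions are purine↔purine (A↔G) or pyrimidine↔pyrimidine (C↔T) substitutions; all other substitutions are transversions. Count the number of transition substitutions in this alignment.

Mismatches occur at site 1 (A↔T, transversion), site 6 (A↔C, transversion), site 7 (C↔A, transversion), site 13 (C↔T, transition), site 14 (G↔T, transversion), site 15 (C↔A, transversion).
Of the 6 differences, 1 transition and 5 transversions, so the answer is 1.

1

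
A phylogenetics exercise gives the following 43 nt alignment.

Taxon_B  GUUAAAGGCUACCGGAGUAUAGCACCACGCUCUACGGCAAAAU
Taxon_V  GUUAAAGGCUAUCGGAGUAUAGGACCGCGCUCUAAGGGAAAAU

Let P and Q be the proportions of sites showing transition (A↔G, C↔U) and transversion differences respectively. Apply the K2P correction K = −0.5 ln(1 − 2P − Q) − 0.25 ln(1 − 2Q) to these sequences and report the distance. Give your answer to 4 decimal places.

The sequences differ at positions 12 (C/U, transition), 23 (C/G, transversion), 27 (A/G, transition), 35 (C/A, transversion), 38 (C/G, transversion).
Of the 5 differences, 2 transitions and 3 transversions over 43 sites: P = 2/43 = 0.046512, Q = 3/43 = 0.069767.
d = −0.5·ln(0.837209) − 0.25·ln(0.860466) = −0.5·(-0.177682) − 0.25·(-0.150281) = 0.1264.

0.1264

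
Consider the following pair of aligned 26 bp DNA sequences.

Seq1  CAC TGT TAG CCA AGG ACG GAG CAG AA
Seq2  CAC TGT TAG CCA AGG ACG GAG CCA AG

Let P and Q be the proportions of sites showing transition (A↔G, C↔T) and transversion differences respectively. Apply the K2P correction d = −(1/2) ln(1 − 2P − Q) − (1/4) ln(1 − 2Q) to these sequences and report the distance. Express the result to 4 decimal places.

Differing sites — 23:A/C (Tv); 24:G/A (Ti); 26:A/G (Ti).
Of the 3 differences, 2 transitions and 1 transversion over 26 sites: P = 2/26 = 0.076923, Q = 1/26 = 0.038462.
d = −0.5·ln(0.807692) − 0.25·ln(0.923076) = −0.5·(-0.213574) − 0.25·(-0.080044) = 0.1268.

0.1268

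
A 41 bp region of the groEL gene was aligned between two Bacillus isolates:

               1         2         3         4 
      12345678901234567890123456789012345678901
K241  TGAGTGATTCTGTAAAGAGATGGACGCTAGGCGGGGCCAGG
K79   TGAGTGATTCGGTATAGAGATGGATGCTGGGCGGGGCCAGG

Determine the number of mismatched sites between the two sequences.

The sequences differ at positions 11 (T/G), 15 (A/T), 25 (C/T), 29 (A/G).
That gives 4 mismatches out of 41 aligned sites, so the Hamming distance is 4.

4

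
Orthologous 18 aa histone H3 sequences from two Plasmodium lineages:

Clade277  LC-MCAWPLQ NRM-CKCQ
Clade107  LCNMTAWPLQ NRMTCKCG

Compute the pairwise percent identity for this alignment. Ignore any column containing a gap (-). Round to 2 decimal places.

Excluding the 2 gap columns leaves 16 comparable sites.
Mismatches occur at site 5 (C/T), site 18 (Q/G).
14 of the 16 comparable sites match, so the percent identity is 14/16 × 100 = 87.50%.

87.50%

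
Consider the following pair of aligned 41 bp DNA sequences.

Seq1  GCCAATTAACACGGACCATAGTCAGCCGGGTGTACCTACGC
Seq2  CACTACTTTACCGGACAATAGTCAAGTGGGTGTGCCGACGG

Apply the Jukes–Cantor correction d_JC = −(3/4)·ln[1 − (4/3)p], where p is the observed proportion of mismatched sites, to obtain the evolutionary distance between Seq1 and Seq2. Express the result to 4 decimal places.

0.5018

Differing sites — 1:G/C; 2:C/A; 4:A/T; 6:T/C; 8:A/T; 9:A/T; 10:C/A; 11:A/C; 17:C/A; 25:G/A; 26:C/G; 27:C/T; 34:A/G; 37:T/G; 41:C/G.
p = 15/41 = 0.365854.
d = −0.75 · ln(1 − (4/3)·0.365854) = −0.75 · ln(0.512195) = −0.75 · (-0.669050) = 0.5018.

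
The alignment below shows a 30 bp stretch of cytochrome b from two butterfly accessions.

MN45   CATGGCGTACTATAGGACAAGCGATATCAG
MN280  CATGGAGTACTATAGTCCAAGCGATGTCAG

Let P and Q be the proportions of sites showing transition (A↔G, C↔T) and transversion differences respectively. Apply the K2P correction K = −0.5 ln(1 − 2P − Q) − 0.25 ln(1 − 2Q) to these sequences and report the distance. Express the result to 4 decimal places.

0.1469

Differing sites — 6:C/A (Tv); 16:G/T (Tv); 17:A/C (Tv); 26:A/G (Ti).
Of the 4 differences, 1 transition and 3 transversions over 30 sites: P = 1/30 = 0.033333, Q = 3/30 = 0.100000.
d = −0.5·ln(0.833334) − 0.25·ln(0.800000) = −0.5·(-0.182321) − 0.25·(-0.223144) = 0.1469.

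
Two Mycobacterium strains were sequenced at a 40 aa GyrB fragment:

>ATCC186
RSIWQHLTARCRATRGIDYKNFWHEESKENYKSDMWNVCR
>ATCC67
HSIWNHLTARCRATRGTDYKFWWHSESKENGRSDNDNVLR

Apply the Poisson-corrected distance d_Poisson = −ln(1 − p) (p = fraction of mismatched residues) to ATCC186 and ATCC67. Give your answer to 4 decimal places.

0.3216

The sequences differ at positions 1 (R/H), 5 (Q/N), 17 (I/T), 21 (N/F), 22 (F/W), 25 (E/S), 31 (Y/G), 32 (K/R), 35 (M/N), 36 (W/D), 39 (C/L).
p = 11/40 = 0.275000.
d = −ln(1 − 0.275000) = −ln(0.725000) = 0.3216.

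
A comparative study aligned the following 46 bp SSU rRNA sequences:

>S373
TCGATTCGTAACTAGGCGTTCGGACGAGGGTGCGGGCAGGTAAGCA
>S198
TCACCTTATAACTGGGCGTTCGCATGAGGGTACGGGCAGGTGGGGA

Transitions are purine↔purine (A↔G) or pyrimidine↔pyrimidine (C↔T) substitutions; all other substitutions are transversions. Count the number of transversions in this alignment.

Differing sites — 3:G/A (Ti); 4:A/C (Tv); 5:T/C (Ti); 7:C/T (Ti); 8:G/A (Ti); 14:A/G (Ti); 23:G/C (Tv); 25:C/T (Ti); 32:G/A (Ti); 42:A/G (Ti); 43:A/G (Ti); 45:C/G (Tv).
Of the 12 differences, 9 transitions and 3 transversions, so the answer is 3.

3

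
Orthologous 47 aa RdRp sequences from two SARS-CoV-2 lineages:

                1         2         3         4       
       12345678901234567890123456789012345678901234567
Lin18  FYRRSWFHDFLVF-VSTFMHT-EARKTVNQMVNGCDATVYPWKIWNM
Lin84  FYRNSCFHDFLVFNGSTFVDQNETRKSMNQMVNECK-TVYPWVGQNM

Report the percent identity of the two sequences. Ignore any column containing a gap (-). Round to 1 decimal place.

68.2%

Excluding the 3 gap columns leaves 44 comparable sites.
Differing sites — 4:R/N; 6:W/C; 15:V/G; 19:M/V; 20:H/D; 21:T/Q; 24:A/T; 27:T/S; 28:V/M; 34:G/E; 36:D/K; 43:K/V; 44:I/G; 45:W/Q.
30 of the 44 comparable sites match, so the percent identity is 30/44 × 100 = 68.2%.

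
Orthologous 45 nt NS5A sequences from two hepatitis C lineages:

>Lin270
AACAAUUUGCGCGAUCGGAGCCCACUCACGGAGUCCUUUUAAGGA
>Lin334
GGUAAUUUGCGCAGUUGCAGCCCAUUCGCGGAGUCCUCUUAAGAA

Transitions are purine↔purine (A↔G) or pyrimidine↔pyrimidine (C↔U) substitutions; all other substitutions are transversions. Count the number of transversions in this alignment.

1

The sequences differ at positions 1 (A/G, transition), 2 (A/G, transition), 3 (C/U, transition), 13 (G/A, transition), 14 (A/G, transition), 16 (C/U, transition), 18 (G/C, transversion), 25 (C/U, transition), 28 (A/G, transition), 38 (U/C, transition), 44 (G/A, transition).
Of the 11 differences, 10 transitions and 1 transversion, so the answer is 1.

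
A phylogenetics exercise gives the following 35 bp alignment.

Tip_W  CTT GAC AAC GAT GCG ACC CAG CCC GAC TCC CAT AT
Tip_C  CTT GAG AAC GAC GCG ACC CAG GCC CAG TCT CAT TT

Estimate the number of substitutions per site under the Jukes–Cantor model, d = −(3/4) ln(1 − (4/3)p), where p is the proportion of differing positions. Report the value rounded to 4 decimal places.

Differing sites — 6:C/G; 12:T/C; 22:C/G; 25:G/C; 27:C/G; 30:C/T; 34:A/T.
p = 7/35 = 0.200000.
d = −0.75 · ln(1 − (4/3)·0.200000) = −0.75 · ln(0.733333) = −0.75 · (-0.310155) = 0.2326.

0.2326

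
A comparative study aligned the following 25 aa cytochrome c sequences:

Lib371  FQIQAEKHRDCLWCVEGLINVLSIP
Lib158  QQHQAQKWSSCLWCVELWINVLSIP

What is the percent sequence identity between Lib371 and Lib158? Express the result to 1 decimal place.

68.0%

Differing sites — 1:F/Q; 3:I/H; 6:E/Q; 8:H/W; 9:R/S; 10:D/S; 17:G/L; 18:L/W.
17 of the 25 sites match, so the percent identity is 17/25 × 100 = 68.0%.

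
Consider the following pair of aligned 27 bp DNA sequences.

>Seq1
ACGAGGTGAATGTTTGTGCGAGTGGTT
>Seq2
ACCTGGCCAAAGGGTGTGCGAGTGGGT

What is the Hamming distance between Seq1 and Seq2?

Differing sites — 3:G/C; 4:A/T; 7:T/C; 8:G/C; 11:T/A; 13:T/G; 14:T/G; 26:T/G.
That gives 8 mismatches out of 27 aligned sites, so the Hamming distance is 8.

8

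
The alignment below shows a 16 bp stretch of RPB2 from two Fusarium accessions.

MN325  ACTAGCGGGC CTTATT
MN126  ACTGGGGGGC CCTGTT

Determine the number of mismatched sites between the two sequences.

Mismatches occur at site 4 (A→G), site 6 (C→G), site 12 (T→C), site 14 (A→G).
That gives 4 mismatches out of 16 aligned sites, so the Hamming distance is 4.

4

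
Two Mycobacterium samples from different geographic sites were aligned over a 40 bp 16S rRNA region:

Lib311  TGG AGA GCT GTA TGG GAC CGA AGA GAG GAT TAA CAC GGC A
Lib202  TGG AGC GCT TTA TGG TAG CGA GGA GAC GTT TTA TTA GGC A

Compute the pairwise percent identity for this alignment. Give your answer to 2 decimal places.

Differing sites — 6:A/C; 10:G/T; 16:G/T; 18:C/G; 22:A/G; 27:G/C; 29:A/T; 32:A/T; 34:C/T; 35:A/T; 36:C/A.
29 of the 40 sites match, so the percent identity is 29/40 × 100 = 72.50%.

72.50%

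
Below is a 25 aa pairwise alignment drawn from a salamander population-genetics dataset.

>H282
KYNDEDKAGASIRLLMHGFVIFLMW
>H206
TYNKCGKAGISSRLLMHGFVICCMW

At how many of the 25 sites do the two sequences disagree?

Differing sites — 1:K/T; 4:D/K; 5:E/C; 6:D/G; 10:A/I; 12:I/S; 22:F/C; 23:L/C.
That gives 8 mismatches out of 25 aligned sites, so the Hamming distance is 8.

8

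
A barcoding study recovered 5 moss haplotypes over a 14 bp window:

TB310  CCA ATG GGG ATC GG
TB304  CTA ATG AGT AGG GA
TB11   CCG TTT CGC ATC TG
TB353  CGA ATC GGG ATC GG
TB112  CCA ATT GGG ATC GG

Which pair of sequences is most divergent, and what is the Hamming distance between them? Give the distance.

10

Pairwise Hamming distances:
  TB310 vs TB304: 6
  TB310 vs TB11: 6
  TB310 vs TB353: 2
  TB310 vs TB112: 1
  TB304 vs TB11: 10
  TB304 vs TB353: 7
  TB304 vs TB112: 7
  TB11 vs TB353: 7
  TB11 vs TB112: 5
  TB353 vs TB112: 2
The largest is 10, between TB304 and TB11.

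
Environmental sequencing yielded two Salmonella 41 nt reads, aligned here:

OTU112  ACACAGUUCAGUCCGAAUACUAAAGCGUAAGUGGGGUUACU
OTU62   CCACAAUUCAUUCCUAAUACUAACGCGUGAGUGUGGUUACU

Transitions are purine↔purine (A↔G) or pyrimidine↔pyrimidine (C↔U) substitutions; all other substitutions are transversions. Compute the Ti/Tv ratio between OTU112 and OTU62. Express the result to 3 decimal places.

0.400

Differing sites — 1:A/C (Tv); 6:G/A (Ti); 11:G/U (Tv); 15:G/U (Tv); 24:A/C (Tv); 29:A/G (Ti); 34:G/U (Tv).
Of the 7 differences, 2 transitions and 5 transversions, so Ti/Tv = 2/5 = 0.400.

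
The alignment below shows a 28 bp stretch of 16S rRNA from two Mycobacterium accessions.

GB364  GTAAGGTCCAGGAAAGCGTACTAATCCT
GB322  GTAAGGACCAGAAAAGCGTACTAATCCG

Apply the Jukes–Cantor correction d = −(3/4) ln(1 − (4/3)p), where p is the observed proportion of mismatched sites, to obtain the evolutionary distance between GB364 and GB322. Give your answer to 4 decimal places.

0.1156

The sequences differ at positions 7 (T/A), 12 (G/A), 28 (T/G).
p = 3/28 = 0.107143.
d = −0.75 · ln(1 − (4/3)·0.107143) = −0.75 · ln(0.857143) = −0.75 · (-0.154151) = 0.1156.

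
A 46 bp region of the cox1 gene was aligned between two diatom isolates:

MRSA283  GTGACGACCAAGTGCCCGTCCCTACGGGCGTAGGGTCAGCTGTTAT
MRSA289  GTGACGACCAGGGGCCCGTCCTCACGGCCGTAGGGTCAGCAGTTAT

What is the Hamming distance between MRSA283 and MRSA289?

The sequences differ at positions 11 (A/G), 13 (T/G), 22 (C/T), 23 (T/C), 28 (G/C), 41 (T/A).
That gives 6 mismatches out of 46 aligned sites, so the Hamming distance is 6.

6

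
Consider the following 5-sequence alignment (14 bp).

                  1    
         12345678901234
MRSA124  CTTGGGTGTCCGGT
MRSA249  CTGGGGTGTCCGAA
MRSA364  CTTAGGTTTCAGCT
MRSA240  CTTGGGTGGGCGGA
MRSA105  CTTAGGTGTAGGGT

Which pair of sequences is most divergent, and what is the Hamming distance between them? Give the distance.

7

Pairwise Hamming distances:
  MRSA124 vs MRSA249: 3
  MRSA124 vs MRSA364: 4
  MRSA124 vs MRSA240: 3
  MRSA124 vs MRSA105: 3
  MRSA249 vs MRSA364: 6
  MRSA249 vs MRSA240: 4
  MRSA249 vs MRSA105: 6
  MRSA364 vs MRSA240: 7
  MRSA364 vs MRSA105: 4
  MRSA240 vs MRSA105: 5
The largest is 7, between MRSA364 and MRSA240.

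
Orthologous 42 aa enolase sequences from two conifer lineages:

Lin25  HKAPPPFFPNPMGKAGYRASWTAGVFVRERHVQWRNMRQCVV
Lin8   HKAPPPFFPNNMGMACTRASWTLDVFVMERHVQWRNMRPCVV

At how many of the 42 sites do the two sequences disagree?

The sequences differ at positions 11 (P/N), 14 (K/M), 16 (G/C), 17 (Y/T), 23 (A/L), 24 (G/D), 28 (R/M), 39 (Q/P).
That gives 8 mismatches out of 42 aligned sites, so the Hamming distance is 8.

8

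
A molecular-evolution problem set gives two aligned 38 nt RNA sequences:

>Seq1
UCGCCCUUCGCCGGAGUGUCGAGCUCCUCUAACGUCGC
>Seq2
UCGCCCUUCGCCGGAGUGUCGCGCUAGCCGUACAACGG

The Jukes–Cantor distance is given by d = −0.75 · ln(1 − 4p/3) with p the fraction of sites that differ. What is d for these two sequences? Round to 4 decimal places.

0.2846

The sequences differ at positions 22 (A/C), 26 (C/A), 27 (C/G), 28 (U/C), 30 (U/G), 31 (A/U), 34 (G/A), 35 (U/A), 38 (C/G).
p = 9/38 = 0.236842.
d = −0.75 · ln(1 − (4/3)·0.236842) = −0.75 · ln(0.684211) = −0.75 · (-0.379489) = 0.2846.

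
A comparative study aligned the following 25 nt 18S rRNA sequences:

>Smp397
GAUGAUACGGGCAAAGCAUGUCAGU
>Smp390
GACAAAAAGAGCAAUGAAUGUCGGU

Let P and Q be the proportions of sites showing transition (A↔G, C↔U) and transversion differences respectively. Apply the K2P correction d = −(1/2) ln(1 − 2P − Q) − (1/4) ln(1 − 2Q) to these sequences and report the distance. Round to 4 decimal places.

Differing sites — 3:U/C (Ti); 4:G/A (Ti); 6:U/A (Tv); 8:C/A (Tv); 10:G/A (Ti); 15:A/U (Tv); 17:C/A (Tv); 23:A/G (Ti).
Of the 8 differences, 4 transitions and 4 transversions over 25 sites: P = 4/25 = 0.160000, Q = 4/25 = 0.160000.
d = −0.5·ln(0.520000) − 0.25·ln(0.680000) = −0.5·(-0.653926) − 0.25·(-0.385662) = 0.4234.

0.4234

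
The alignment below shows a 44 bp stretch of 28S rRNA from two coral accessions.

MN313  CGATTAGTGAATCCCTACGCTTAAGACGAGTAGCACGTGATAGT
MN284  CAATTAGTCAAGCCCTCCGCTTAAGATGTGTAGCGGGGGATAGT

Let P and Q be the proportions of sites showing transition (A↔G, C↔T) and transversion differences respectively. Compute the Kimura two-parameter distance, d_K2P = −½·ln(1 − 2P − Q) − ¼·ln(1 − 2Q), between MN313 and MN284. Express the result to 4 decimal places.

The sequences differ at positions 2 (G/A, transition), 9 (G/C, transversion), 12 (T/G, transversion), 17 (A/C, transversion), 27 (C/T, transition), 29 (A/T, transversion), 35 (A/G, transition), 36 (C/G, transversion), 38 (T/G, transversion).
Of the 9 differences, 3 transitions and 6 transversions over 44 sites: P = 3/44 = 0.068182, Q = 6/44 = 0.136364.
d = −0.5·ln(0.727272) − 0.25·ln(0.727272) = −0.5·(-0.318455) − 0.25·(-0.318455) = 0.2388.

0.2388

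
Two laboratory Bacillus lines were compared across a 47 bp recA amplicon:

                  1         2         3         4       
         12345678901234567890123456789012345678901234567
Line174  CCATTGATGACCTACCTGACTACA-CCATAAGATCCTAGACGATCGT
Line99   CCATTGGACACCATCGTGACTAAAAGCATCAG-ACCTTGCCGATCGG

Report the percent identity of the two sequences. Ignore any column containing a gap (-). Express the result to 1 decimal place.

71.1%

Excluding the 2 gap columns leaves 45 comparable sites.
Mismatches occur at site 7 (A↔G), site 8 (T↔A), site 9 (G↔C), site 13 (T↔A), site 14 (A↔T), site 16 (C↔G), site 23 (C↔A), site 26 (C↔G), site 30 (A↔C), site 34 (T↔A), site 38 (A↔T), site 40 (A↔C), site 47 (T↔G).
32 of the 45 comparable sites match, so the percent identity is 32/45 × 100 = 71.1%.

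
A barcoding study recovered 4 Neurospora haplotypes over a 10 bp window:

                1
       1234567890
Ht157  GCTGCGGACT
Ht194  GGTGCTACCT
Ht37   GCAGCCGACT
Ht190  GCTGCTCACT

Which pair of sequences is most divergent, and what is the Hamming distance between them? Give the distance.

5

Pairwise Hamming distances:
  Ht157 vs Ht194: 4
  Ht157 vs Ht37: 2
  Ht157 vs Ht190: 2
  Ht194 vs Ht37: 5
  Ht194 vs Ht190: 3
  Ht37 vs Ht190: 3
The largest is 5, between Ht194 and Ht37.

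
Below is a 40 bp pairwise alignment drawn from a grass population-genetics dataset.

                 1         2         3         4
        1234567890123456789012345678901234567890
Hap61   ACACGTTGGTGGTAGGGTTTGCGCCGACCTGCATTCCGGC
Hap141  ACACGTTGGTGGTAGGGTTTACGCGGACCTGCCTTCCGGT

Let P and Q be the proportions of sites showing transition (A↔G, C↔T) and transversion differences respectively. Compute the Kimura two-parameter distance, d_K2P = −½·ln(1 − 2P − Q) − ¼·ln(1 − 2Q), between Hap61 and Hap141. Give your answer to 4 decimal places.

The sequences differ at positions 21 (G/A, transition), 25 (C/G, transversion), 33 (A/C, transversion), 40 (C/T, transition).
Of the 4 differences, 2 transitions and 2 transversions over 40 sites: P = 2/40 = 0.050000, Q = 2/40 = 0.050000.
d = −0.5·ln(0.850000) − 0.25·ln(0.900000) = −0.5·(-0.162519) − 0.25·(-0.105361) = 0.1076.

0.1076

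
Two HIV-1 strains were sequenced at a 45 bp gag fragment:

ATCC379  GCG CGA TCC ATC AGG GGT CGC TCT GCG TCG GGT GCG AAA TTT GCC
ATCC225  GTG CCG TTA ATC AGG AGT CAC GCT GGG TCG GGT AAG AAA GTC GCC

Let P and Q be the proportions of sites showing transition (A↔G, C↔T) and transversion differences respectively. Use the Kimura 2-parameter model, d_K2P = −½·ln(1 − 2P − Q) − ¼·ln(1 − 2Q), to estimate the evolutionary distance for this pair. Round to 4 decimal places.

Differing sites — 2:C/T (Ti); 5:G/C (Tv); 6:A/G (Ti); 8:C/T (Ti); 9:C/A (Tv); 16:G/A (Ti); 20:G/A (Ti); 22:T/G (Tv); 26:C/G (Tv); 34:G/A (Ti); 35:C/A (Tv); 40:T/G (Tv); 42:T/C (Ti).
Of the 13 differences, 7 transitions and 6 transversions over 45 sites: P = 7/45 = 0.155556, Q = 6/45 = 0.133333.
d = −0.5·ln(0.555555) − 0.25·ln(0.733334) = −0.5·(-0.587788) − 0.25·(-0.310154) = 0.3714.

0.3714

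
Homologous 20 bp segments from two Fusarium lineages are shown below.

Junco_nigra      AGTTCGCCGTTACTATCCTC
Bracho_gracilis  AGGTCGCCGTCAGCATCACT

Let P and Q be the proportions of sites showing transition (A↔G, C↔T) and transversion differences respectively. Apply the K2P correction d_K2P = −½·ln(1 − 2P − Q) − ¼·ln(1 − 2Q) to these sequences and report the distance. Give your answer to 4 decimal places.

0.4884

Differing sites — 3:T/G (Tv); 11:T/C (Ti); 13:C/G (Tv); 14:T/C (Ti); 18:C/A (Tv); 19:T/C (Ti); 20:C/T (Ti).
Of the 7 differences, 4 transitions and 3 transversions over 20 sites: P = 4/20 = 0.200000, Q = 3/20 = 0.150000.
d = −0.5·ln(0.450000) − 0.25·ln(0.700000) = −0.5·(-0.798508) − 0.25·(-0.356675) = 0.4884.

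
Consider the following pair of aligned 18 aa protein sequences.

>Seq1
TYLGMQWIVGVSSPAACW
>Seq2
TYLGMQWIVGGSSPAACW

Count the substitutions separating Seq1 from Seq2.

Differing sites — 11:V/G.
That gives 1 mismatch out of 18 aligned sites, so the Hamming distance is 1.

1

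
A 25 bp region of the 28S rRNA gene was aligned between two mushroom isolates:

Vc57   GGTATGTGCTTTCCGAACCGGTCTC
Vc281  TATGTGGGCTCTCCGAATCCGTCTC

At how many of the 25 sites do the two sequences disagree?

7

Differing sites — 1:G/T; 2:G/A; 4:A/G; 7:T/G; 11:T/C; 18:C/T; 20:G/C.
That gives 7 mismatches out of 25 aligned sites, so the Hamming distance is 7.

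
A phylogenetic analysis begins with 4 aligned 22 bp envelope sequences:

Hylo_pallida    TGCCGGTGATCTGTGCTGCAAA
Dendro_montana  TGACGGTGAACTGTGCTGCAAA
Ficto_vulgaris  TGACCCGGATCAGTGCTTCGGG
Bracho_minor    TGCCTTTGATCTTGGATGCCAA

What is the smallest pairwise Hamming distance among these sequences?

Pairwise Hamming distances:
  Hylo_pallida vs Dendro_montana: 2
  Hylo_pallida vs Ficto_vulgaris: 9
  Hylo_pallida vs Bracho_minor: 6
  Dendro_montana vs Ficto_vulgaris: 9
  Dendro_montana vs Bracho_minor: 8
  Ficto_vulgaris vs Bracho_minor: 12
The smallest is 2, between Hylo_pallida and Dendro_montana.

2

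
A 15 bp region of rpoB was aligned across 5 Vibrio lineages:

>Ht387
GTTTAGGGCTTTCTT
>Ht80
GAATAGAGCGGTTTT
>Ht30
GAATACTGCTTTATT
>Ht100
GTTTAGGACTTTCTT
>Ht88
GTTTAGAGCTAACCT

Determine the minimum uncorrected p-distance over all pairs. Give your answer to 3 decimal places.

0.067

Pairwise Hamming distances:
  Ht387 vs Ht80: 6
  Ht387 vs Ht30: 5
  Ht387 vs Ht100: 1
  Ht387 vs Ht88: 4
  Ht80 vs Ht30: 5
  Ht80 vs Ht100: 7
  Ht80 vs Ht88: 7
  Ht30 vs Ht100: 6
  Ht30 vs Ht88: 8
  Ht100 vs Ht88: 5
The smallest is 1 mismatch, between Ht387 and Ht100; p = 1/15 = 0.067.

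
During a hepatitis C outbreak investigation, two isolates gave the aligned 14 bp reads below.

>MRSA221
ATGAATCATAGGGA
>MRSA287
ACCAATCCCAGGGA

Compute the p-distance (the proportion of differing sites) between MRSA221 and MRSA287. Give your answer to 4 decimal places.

Mismatches occur at site 2 (T→C), site 3 (G→C), site 8 (A→C), site 9 (T→C).
There are 4 differences over 14 sites, so p = 4/14 = 0.2857.

0.2857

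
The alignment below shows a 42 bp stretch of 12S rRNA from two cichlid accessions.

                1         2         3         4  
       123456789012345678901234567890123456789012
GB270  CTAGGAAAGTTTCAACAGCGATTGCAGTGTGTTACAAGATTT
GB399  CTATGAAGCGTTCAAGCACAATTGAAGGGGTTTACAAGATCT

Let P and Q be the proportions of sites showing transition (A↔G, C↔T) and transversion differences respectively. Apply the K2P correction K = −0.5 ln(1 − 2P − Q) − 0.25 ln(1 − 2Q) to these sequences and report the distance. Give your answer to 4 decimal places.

0.3993

Differing sites — 4:G/T (Tv); 8:A/G (Ti); 9:G/C (Tv); 10:T/G (Tv); 16:C/G (Tv); 17:A/C (Tv); 18:G/A (Ti); 20:G/A (Ti); 25:C/A (Tv); 28:T/G (Tv); 30:T/G (Tv); 31:G/T (Tv); 41:T/C (Ti).
Of the 13 differences, 4 transitions and 9 transversions over 42 sites: P = 4/42 = 0.095238, Q = 9/42 = 0.214286.
d = −0.5·ln(0.595238) − 0.25·ln(0.571428) = −0.5·(-0.518794) − 0.25·(-0.559617) = 0.3993.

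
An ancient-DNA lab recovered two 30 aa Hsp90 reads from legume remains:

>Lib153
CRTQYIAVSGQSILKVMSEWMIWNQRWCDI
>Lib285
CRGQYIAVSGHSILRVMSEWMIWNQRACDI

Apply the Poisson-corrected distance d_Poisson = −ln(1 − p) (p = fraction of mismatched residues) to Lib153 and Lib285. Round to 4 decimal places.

0.1431

Differing sites — 3:T/G; 11:Q/H; 15:K/R; 27:W/A.
p = 4/30 = 0.133333.
d = −ln(1 − 0.133333) = −ln(0.866667) = 0.1431.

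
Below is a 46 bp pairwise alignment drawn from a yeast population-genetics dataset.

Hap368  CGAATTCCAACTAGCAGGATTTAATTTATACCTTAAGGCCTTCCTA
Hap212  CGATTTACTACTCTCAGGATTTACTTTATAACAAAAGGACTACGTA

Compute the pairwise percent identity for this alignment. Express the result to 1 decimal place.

73.9%

Mismatches occur at site 4 (A→T), site 7 (C→A), site 9 (A→T), site 13 (A→C), site 14 (G→T), site 24 (A→C), site 31 (C→A), site 33 (T→A), site 34 (T→A), site 39 (C→A), site 42 (T→A), site 44 (C→G).
34 of the 46 sites match, so the percent identity is 34/46 × 100 = 73.9%.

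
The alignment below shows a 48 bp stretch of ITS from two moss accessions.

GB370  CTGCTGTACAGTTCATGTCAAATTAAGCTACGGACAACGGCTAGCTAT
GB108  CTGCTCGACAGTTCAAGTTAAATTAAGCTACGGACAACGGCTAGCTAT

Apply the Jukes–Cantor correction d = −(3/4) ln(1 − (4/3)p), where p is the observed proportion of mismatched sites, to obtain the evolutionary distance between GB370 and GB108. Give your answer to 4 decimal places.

0.0883

The sequences differ at positions 6 (G/C), 7 (T/G), 16 (T/A), 19 (C/T).
p = 4/48 = 0.083333.
d = −0.75 · ln(1 − (4/3)·0.083333) = −0.75 · ln(0.888889) = −0.75 · (-0.117783) = 0.0883.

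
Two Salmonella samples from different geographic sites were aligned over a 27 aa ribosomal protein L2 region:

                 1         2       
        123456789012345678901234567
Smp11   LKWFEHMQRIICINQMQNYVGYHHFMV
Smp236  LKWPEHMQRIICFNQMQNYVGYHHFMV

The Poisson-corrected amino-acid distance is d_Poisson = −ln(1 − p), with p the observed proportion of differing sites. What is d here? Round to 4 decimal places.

0.0770

The sequences differ at positions 4 (F/P), 13 (I/F).
p = 2/27 = 0.074074.
d = −ln(1 − 0.074074) = −ln(0.925926) = 0.0770.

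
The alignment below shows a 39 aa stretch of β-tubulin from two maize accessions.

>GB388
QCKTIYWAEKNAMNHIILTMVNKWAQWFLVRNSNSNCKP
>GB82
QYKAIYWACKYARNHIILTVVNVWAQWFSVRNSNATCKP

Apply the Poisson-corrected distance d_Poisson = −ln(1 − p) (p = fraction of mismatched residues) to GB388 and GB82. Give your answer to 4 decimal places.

0.2963

Mismatches occur at site 2 (C/Y), site 4 (T/A), site 9 (E/C), site 11 (N/Y), site 13 (M/R), site 20 (M/V), site 23 (K/V), site 29 (L/S), site 35 (S/A), site 36 (N/T).
p = 10/39 = 0.256410.
d = −ln(1 − 0.256410) = −ln(0.743590) = 0.2963.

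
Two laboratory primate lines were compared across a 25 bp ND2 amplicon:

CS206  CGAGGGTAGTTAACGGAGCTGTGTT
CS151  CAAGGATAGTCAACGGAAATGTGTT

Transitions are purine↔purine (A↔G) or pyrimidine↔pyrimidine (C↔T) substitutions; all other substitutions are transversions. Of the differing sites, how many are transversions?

1

Mismatches occur at site 2 (G↔A, transition), site 6 (G↔A, transition), site 11 (T↔C, transition), site 18 (G↔A, transition), site 19 (C↔A, transversion).
Of the 5 differences, 4 transitions and 1 transversion, so the answer is 1.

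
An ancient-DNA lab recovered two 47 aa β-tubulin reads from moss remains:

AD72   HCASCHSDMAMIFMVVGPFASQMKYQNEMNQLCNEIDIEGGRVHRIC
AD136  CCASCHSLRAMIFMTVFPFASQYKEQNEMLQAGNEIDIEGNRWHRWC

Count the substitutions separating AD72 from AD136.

Differing sites — 1:H/C; 8:D/L; 9:M/R; 15:V/T; 17:G/F; 23:M/Y; 25:Y/E; 30:N/L; 32:L/A; 33:C/G; 41:G/N; 43:V/W; 46:I/W.
That gives 13 mismatches out of 47 aligned sites, so the Hamming distance is 13.

13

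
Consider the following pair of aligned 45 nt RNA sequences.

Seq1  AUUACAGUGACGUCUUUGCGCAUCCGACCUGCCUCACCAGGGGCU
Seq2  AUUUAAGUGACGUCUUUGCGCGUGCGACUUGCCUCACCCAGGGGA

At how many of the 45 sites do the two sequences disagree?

The sequences differ at positions 4 (A/U), 5 (C/A), 22 (A/G), 24 (C/G), 29 (C/U), 39 (A/C), 40 (G/A), 44 (C/G), 45 (U/A).
That gives 9 mismatches out of 45 aligned sites, so the Hamming distance is 9.

9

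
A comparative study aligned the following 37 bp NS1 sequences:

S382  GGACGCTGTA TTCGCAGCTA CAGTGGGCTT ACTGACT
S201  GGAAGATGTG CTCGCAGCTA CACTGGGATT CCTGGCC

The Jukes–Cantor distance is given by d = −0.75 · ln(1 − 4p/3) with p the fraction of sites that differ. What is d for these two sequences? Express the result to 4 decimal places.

The sequences differ at positions 4 (C/A), 6 (C/A), 10 (A/G), 11 (T/C), 23 (G/C), 28 (C/A), 31 (A/C), 35 (A/G), 37 (T/C).
p = 9/37 = 0.243243.
d = −0.75 · ln(1 − (4/3)·0.243243) = −0.75 · ln(0.675676) = −0.75 · (-0.392042) = 0.2940.

0.2940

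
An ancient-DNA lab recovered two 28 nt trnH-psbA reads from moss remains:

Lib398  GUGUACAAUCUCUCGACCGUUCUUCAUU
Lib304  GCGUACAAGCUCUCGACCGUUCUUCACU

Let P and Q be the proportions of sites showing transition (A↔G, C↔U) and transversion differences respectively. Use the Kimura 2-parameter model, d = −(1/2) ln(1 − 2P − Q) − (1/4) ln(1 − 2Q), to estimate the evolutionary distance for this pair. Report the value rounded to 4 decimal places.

0.1169

Differing sites — 2:U/C (Ti); 9:U/G (Tv); 27:U/C (Ti).
Of the 3 differences, 2 transitions and 1 transversion over 28 sites: P = 2/28 = 0.071429, Q = 1/28 = 0.035714.
d = −0.5·ln(0.821428) − 0.25·ln(0.928572) = −0.5·(-0.196711) − 0.25·(-0.074107) = 0.1169.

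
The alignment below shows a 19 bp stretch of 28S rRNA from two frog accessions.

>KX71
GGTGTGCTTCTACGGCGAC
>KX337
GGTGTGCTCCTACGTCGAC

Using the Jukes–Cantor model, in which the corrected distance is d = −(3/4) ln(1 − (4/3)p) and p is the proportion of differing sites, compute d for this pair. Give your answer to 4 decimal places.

The sequences differ at positions 9 (T/C), 15 (G/T).
p = 2/19 = 0.105263.
d = −0.75 · ln(1 − (4/3)·0.105263) = −0.75 · ln(0.859649) = −0.75 · (-0.151231) = 0.1134.

0.1134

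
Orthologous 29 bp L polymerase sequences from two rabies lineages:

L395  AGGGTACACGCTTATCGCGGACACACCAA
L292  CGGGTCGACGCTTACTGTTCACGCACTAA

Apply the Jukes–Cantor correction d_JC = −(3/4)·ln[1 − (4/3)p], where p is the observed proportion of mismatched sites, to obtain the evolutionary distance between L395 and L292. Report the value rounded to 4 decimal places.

0.4618

The sequences differ at positions 1 (A/C), 6 (A/C), 7 (C/G), 15 (T/C), 16 (C/T), 18 (C/T), 19 (G/T), 20 (G/C), 23 (A/G), 27 (C/T).
p = 10/29 = 0.344828.
d = −0.75 · ln(1 − (4/3)·0.344828) = −0.75 · ln(0.540229) = −0.75 · (-0.615762) = 0.4618.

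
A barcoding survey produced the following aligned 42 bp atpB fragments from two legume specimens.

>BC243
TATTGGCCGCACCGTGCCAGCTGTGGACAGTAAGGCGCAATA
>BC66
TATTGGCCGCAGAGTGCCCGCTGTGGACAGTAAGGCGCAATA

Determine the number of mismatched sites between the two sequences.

Differing sites — 12:C/G; 13:C/A; 19:A/C.
That gives 3 mismatches out of 42 aligned sites, so the Hamming distance is 3.

3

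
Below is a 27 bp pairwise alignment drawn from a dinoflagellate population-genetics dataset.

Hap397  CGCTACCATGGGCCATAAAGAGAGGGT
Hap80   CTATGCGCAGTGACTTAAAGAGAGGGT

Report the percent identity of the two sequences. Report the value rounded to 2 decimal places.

66.67%

Differing sites — 2:G/T; 3:C/A; 5:A/G; 7:C/G; 8:A/C; 9:T/A; 11:G/T; 13:C/A; 15:A/T.
18 of the 27 sites match, so the percent identity is 18/27 × 100 = 66.67%.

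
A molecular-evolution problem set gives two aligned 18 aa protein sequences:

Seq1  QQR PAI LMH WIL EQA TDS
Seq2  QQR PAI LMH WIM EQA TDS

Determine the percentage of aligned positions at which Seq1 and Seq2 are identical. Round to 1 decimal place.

Differing sites — 12:L/M.
17 of the 18 sites match, so the percent identity is 17/18 × 100 = 94.4%.

94.4%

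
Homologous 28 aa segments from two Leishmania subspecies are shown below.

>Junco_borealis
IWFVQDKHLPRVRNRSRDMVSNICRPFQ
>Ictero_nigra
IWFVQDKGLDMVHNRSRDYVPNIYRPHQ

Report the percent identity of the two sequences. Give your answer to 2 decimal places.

The sequences differ at positions 8 (H/G), 10 (P/D), 11 (R/M), 13 (R/H), 19 (M/Y), 21 (S/P), 24 (C/Y), 27 (F/H).
20 of the 28 sites match, so the percent identity is 20/28 × 100 = 71.43%.

71.43%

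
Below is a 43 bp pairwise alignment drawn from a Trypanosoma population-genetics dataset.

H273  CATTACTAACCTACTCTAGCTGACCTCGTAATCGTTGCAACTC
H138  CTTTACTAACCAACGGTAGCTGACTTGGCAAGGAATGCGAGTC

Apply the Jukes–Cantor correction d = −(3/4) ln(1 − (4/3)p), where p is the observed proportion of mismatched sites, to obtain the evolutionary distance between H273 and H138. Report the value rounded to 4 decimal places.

The sequences differ at positions 2 (A/T), 12 (T/A), 15 (T/G), 16 (C/G), 25 (C/T), 27 (C/G), 29 (T/C), 32 (T/G), 33 (C/G), 34 (G/A), 35 (T/A), 39 (A/G), 41 (C/G).
p = 13/43 = 0.302326.
d = −0.75 · ln(1 − (4/3)·0.302326) = −0.75 · ln(0.596899) = −0.75 · (-0.516007) = 0.3870.

0.3870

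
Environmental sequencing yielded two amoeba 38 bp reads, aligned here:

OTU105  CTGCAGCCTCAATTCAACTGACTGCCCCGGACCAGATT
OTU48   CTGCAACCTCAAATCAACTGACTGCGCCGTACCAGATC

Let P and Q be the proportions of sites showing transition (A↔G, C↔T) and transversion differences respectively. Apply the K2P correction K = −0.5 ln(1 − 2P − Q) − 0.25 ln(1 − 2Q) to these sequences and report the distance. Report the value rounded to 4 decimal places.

Differing sites — 6:G/A (Ti); 13:T/A (Tv); 26:C/G (Tv); 30:G/T (Tv); 38:T/C (Ti).
Of the 5 differences, 2 transitions and 3 transversions over 38 sites: P = 2/38 = 0.052632, Q = 3/38 = 0.078947.
d = −0.5·ln(0.815789) − 0.25·ln(0.842106) = −0.5·(-0.203600) − 0.25·(-0.171849) = 0.1448.

0.1448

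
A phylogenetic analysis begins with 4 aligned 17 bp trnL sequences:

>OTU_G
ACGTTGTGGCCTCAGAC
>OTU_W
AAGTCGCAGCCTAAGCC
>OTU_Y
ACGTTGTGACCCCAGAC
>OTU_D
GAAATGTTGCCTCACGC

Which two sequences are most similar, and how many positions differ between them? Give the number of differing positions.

2

Pairwise Hamming distances:
  OTU_G vs OTU_W: 6
  OTU_G vs OTU_Y: 2
  OTU_G vs OTU_D: 7
  OTU_W vs OTU_Y: 8
  OTU_W vs OTU_D: 9
  OTU_Y vs OTU_D: 9
The smallest is 2, between OTU_G and OTU_Y.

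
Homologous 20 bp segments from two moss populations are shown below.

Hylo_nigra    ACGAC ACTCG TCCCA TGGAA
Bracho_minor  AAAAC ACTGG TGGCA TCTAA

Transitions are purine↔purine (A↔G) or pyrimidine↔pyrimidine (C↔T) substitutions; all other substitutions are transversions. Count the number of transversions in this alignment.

The sequences differ at positions 2 (C/A, transversion), 3 (G/A, transition), 9 (C/G, transversion), 12 (C/G, transversion), 13 (C/G, transversion), 17 (G/C, transversion), 18 (G/T, transversion).
Of the 7 differences, 1 transition and 6 transversions, so the answer is 6.

6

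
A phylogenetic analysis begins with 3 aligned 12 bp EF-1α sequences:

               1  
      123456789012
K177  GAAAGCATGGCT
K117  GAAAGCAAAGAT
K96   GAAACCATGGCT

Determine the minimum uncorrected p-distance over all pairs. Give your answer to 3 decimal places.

Pairwise Hamming distances:
  K177 vs K117: 3
  K177 vs K96: 1
  K117 vs K96: 4
The smallest is 1 mismatch, between K177 and K96; p = 1/12 = 0.083.

0.083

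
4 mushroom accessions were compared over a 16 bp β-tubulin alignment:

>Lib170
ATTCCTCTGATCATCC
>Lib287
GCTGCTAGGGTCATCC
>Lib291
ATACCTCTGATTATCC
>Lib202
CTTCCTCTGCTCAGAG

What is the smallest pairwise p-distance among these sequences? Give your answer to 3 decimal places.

0.125

Pairwise Hamming distances:
  Lib170 vs Lib287: 6
  Lib170 vs Lib291: 2
  Lib170 vs Lib202: 5
  Lib287 vs Lib291: 8
  Lib287 vs Lib202: 9
  Lib291 vs Lib202: 7
The smallest is 2 mismatches, between Lib170 and Lib291; p = 2/16 = 0.125.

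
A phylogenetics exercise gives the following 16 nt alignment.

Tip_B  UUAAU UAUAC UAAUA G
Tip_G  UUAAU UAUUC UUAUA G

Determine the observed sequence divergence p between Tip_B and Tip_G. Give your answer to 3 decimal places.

The sequences differ at positions 9 (A/U), 12 (A/U).
There are 2 differences over 16 sites, so p = 2/16 = 0.125.

0.125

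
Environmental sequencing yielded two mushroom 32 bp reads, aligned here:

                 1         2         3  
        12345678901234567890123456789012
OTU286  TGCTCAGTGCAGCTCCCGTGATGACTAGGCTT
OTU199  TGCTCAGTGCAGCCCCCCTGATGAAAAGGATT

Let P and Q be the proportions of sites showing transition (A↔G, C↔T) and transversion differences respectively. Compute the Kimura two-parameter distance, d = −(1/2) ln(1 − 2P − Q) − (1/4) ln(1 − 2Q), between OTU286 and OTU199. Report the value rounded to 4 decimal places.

Differing sites — 14:T/C (Ti); 18:G/C (Tv); 25:C/A (Tv); 26:T/A (Tv); 30:C/A (Tv).
Of the 5 differences, 1 transition and 4 transversions over 32 sites: P = 1/32 = 0.031250, Q = 4/32 = 0.125000.
d = −0.5·ln(0.812500) − 0.25·ln(0.750000) = −0.5·(-0.207639) − 0.25·(-0.287682) = 0.1757.

0.1757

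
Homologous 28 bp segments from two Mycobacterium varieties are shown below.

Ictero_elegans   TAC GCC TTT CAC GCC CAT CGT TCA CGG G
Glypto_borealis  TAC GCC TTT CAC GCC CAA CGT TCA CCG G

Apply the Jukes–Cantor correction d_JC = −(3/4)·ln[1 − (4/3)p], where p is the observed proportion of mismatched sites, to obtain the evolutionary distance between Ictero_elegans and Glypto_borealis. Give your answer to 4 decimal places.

The sequences differ at positions 18 (T/A), 26 (G/C).
p = 2/28 = 0.071429.
d = −0.75 · ln(1 − (4/3)·0.071429) = −0.75 · ln(0.904761) = −0.75 · (-0.100084) = 0.0751.

0.0751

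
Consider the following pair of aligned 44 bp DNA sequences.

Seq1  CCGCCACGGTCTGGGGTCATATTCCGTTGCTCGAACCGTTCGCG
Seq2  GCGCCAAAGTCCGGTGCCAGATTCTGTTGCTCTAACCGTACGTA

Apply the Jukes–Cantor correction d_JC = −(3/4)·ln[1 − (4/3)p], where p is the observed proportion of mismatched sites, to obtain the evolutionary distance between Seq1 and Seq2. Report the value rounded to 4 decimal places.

Mismatches occur at site 1 (C↔G), site 7 (C↔A), site 8 (G↔A), site 12 (T↔C), site 15 (G↔T), site 17 (T↔C), site 20 (T↔G), site 25 (C↔T), site 33 (G↔T), site 40 (T↔A), site 43 (C↔T), site 44 (G↔A).
p = 12/44 = 0.272727.
d = −0.75 · ln(1 − (4/3)·0.272727) = −0.75 · ln(0.636364) = −0.75 · (-0.451985) = 0.3390.

0.3390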